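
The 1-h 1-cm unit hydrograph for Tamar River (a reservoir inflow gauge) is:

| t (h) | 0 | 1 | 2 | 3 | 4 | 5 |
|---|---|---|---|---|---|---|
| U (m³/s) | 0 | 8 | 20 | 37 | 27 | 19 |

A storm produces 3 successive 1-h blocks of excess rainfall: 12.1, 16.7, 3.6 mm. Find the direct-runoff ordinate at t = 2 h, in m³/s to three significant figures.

Q ≈ 37.6 m³/s

By discrete convolution, Q_j = Σ (P_i / 10 mm) · U_{j−i}.
At t = 2 h (j=2): Q = (12.1/10)·20 + (16.7/10)·8 + (3.6/10)·0 = 37.6 m³/s.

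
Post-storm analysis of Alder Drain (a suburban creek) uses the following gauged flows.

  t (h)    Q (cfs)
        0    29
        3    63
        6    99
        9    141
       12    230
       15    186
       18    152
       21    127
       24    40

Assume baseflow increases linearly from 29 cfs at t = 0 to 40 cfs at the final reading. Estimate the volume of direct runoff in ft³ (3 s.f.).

Direct-runoff ordinates (Q − Q_b): 0.00, 32.62, 67.25, 107.88, 195.50, 150.12, 114.75, 88.38, 0.00 cfs.
ΣQ_DR = 756.5 cfs.
With Δt = 3 h = 10800 s, V = ΣQ_DR · Δt = 756.5 × 10800 = 8.17 × 10^6 ft³.

V ≈ 8.17 × 10^6 ft³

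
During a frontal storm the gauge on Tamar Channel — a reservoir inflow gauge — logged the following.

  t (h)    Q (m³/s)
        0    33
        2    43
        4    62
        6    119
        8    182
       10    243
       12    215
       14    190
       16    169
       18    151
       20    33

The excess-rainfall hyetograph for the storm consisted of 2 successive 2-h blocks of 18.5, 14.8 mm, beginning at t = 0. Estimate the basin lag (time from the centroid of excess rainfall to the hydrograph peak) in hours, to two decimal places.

t_L ≈ 8.11 h

Centroid of excess rainfall: t_c = Σ P_i·t̄_i / ΣP_i = 1.8889 h (block centres at 1, 3 h).
Hydrograph peak occurs at t = 10 h, so basin lag t_L = 10 − 1.8889 = 8.11 h.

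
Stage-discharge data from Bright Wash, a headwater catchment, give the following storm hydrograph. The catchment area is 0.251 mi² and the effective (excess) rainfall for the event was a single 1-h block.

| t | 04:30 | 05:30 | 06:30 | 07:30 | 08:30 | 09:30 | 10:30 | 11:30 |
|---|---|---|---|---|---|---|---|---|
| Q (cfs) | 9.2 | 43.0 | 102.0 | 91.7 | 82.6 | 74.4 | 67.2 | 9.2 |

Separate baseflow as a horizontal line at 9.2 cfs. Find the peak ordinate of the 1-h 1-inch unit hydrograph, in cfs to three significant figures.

U_p ≈ 37.1 cfs

Direct runoff: 0.0, 33.8, 92.8, 82.5, 73.4, 65.2, 58.0, 0.0 cfs; ΣQ_DR = 405.7 cfs, peak = 92.8 cfs.
Runoff depth d = ΣQ_DR·Δt / A = 405.7 × 3600 / (0.251 mi²) = 2.505 in.
The 1-inch UH is the DRH scaled by (1 in)/d, so U_p = 92.8 × 1/2.505 = 37.1 cfs.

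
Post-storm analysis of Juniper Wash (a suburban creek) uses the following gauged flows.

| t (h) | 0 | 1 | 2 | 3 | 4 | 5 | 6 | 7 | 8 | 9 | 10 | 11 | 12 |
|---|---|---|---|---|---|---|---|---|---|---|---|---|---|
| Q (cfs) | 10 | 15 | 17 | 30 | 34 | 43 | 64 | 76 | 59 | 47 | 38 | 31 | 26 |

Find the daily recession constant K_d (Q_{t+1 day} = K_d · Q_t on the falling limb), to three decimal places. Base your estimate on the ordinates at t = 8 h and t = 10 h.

Between t = 8 h and t = 10 h the flow falls from 59 to 38 cfs over 2×1 h = 2 h.
Per-interval ratio K = (38/59)^(1/2) = 0.8025; K_d = K^(24/1) = 0.005.

K_d ≈ 0.005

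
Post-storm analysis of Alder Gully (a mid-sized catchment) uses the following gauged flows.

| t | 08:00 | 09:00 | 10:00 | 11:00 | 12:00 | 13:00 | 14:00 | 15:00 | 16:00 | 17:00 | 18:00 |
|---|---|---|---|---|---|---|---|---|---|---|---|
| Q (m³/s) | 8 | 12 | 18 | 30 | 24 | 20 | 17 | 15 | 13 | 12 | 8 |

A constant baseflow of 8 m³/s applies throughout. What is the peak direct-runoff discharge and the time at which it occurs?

Q_p = 22.0 m³/s at t = 11:00

Subtracting baseflow gives direct-runoff ordinates: 0.0, 4.0, 10.0, 22.0, 16.0, 12.0, 9.0, 7.0, 5.0, 4.0, 0.0 m³/s.
The maximum is 22.0 m³/s, occurring at the reading for t = 11:00.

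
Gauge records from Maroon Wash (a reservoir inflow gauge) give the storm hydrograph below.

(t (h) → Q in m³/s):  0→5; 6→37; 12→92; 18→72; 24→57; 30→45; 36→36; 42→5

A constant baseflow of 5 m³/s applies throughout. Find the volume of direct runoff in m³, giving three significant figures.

V ≈ 6.67 × 10^6 m³

Direct-runoff ordinates (Q − Q_b): 0.0, 32.0, 87.0, 67.0, 52.0, 40.0, 31.0, 0.0 m³/s.
ΣQ_DR = 309.0 m³/s.
With Δt = 6 h = 21600 s, V = ΣQ_DR · Δt = 309.0 × 21600 = 6.67 × 10^6 m³.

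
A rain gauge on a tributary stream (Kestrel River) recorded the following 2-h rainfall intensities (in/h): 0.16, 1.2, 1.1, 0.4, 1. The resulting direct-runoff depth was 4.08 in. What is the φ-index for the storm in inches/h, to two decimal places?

Only the 3 blocks with intensity above φ contribute runoff: 1.2, 1.1, 1 in/h.
Σ(I−φ)·Δt = d  ⇒  (1.2+1.1+1 − 3φ)·2 = 4.08
φ = (3.300 − 4.08/2) / 3 = 0.42 in/h.

φ ≈ 0.42 in/h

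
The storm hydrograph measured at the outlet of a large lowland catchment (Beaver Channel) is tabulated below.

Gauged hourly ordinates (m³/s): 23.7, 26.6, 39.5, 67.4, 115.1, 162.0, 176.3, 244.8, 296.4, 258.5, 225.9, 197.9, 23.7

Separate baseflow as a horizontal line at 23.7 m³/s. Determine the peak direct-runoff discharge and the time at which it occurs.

Subtracting baseflow gives direct-runoff ordinates: 0.0, 2.9, 15.8, 43.7, 91.4, 138.3, 152.6, 221.1, 272.7, 234.8, 202.2, 174.2, 0.0 m³/s.
The maximum is 272.7 m³/s, occurring at the reading for t = 8 h.

Q_p = 272.7 m³/s at t = 8 h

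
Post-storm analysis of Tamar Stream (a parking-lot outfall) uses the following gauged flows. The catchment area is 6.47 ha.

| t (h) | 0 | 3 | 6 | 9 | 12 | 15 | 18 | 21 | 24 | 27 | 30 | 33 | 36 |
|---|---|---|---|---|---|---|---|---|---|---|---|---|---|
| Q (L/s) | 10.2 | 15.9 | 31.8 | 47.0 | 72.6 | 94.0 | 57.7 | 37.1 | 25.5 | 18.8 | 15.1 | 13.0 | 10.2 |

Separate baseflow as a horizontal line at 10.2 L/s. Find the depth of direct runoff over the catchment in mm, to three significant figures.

Direct runoff: 0.0, 5.7, 21.6, 36.8, 62.4, 83.8, 47.5, 26.9, 15.3, 8.6, 4.9, 2.8, 0.0 L/s; ΣQ_DR = 316.3 L/s.
V = ΣQ_DR · Δt = 316.3 × 10800 s = 3.416 × 10^6 L.
Over A = 6.47 ha, depth = V / A = 52.8 mm.

d ≈ 52.8 mm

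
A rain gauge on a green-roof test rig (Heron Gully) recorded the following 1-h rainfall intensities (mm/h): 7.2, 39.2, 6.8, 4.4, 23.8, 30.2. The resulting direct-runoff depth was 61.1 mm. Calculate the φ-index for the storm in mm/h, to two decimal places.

φ ≈ 10.70 mm/h

Only the 3 blocks with intensity above φ contribute runoff: 39.2, 23.8, 30.2 mm/h.
Σ(I−φ)·Δt = d  ⇒  (39.2+23.8+30.2 − 3φ)·1 = 61.1
φ = (93.20 − 61.1/1) / 3 = 10.70 mm/h.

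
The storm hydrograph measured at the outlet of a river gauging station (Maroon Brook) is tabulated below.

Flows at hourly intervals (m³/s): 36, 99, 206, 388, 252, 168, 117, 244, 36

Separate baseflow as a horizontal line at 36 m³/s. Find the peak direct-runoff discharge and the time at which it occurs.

Subtracting baseflow gives direct-runoff ordinates: 0.0, 63.0, 170.0, 352.0, 216.0, 132.0, 81.0, 208.0, 0.0 m³/s.
The maximum is 352.0 m³/s, occurring at the reading for t = 3 h.

Q_p = 352.0 m³/s at t = 3 h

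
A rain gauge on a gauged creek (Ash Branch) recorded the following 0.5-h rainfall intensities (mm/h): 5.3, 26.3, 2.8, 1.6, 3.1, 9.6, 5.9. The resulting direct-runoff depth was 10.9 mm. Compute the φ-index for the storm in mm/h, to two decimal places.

Only the 2 blocks with intensity above φ contribute runoff: 26.3, 9.6 mm/h.
Σ(I−φ)·Δt = d  ⇒  (26.3+9.6 − 2φ)·0.5 = 10.9
φ = (35.90 − 10.9/0.5) / 2 = 7.05 mm/h.

φ ≈ 7.05 mm/h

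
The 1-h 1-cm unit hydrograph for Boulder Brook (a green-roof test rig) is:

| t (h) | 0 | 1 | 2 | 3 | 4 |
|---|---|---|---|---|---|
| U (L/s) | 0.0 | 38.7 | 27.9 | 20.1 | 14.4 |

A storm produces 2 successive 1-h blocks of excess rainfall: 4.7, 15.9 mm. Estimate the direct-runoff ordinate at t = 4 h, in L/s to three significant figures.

Q ≈ 38.7 L/s

By discrete convolution, Q_j = Σ (P_i / 10 mm) · U_{j−i}.
At t = 4 h (j=4): Q = (4.7/10)·14.4 + (15.9/10)·20.1 = 38.7 L/s.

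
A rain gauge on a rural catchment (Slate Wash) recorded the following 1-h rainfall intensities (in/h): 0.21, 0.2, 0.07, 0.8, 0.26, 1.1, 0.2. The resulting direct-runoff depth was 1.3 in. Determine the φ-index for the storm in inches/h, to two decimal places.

φ ≈ 0.30 in/h

Only the 2 blocks with intensity above φ contribute runoff: 0.8, 1.1 in/h.
Σ(I−φ)·Δt = d  ⇒  (0.8+1.1 − 2φ)·1 = 1.3
φ = (1.900 − 1.3/1) / 2 = 0.30 in/h.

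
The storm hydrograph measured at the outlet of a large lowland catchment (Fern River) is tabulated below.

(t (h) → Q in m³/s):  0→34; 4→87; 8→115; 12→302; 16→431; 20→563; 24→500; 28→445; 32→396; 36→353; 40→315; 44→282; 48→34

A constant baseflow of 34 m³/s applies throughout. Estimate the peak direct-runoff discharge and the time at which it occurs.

Subtracting baseflow gives direct-runoff ordinates: 0.0, 53.0, 81.0, 268.0, 397.0, 529.0, 466.0, 411.0, 362.0, 319.0, 281.0, 248.0, 0.0 m³/s.
The maximum is 529.0 m³/s, occurring at the reading for t = 20 h.

Q_p = 529.0 m³/s at t = 20 h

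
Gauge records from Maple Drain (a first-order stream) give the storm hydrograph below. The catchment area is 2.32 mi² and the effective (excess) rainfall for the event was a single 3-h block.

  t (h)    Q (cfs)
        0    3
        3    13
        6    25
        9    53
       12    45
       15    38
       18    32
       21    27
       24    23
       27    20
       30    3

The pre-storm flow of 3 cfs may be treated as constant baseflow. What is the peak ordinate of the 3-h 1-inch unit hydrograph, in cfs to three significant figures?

Direct runoff: 0.0, 10.0, 22.0, 50.0, 42.0, 35.0, 29.0, 24.0, 20.0, 17.0, 0.0 cfs; ΣQ_DR = 249.0 cfs, peak = 50.0 cfs.
Runoff depth d = ΣQ_DR·Δt / A = 249.0 × 10800 / (2.32 mi²) = 0.4989 in.
The 1-inch UH is the DRH scaled by (1 in)/d, so U_p = 50.0 × 1/0.4989 = 100 cfs.

U_p ≈ 100 cfs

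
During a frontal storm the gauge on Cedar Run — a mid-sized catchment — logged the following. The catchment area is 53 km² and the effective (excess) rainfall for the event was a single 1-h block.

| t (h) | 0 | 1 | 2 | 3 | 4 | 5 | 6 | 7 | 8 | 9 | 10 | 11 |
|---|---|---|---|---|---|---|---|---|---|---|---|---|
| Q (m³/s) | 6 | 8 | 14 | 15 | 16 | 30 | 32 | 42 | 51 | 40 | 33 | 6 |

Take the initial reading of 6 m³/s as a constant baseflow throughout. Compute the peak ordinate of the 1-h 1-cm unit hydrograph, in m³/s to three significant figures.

U_p ≈ 30.0 m³/s

Direct runoff: 0.0, 2.0, 8.0, 9.0, 10.0, 24.0, 26.0, 36.0, 45.0, 34.0, 27.0, 0.0 m³/s; ΣQ_DR = 221.0 m³/s, peak = 45.0 m³/s.
Runoff depth d = ΣQ_DR·Δt / A = 221.0 × 3600 / (53 km²) = 15.01 mm.
The 1-cm UH is the DRH scaled by (10 mm)/d, so U_p = 45.0 × 10/15.01 = 30.0 m³/s.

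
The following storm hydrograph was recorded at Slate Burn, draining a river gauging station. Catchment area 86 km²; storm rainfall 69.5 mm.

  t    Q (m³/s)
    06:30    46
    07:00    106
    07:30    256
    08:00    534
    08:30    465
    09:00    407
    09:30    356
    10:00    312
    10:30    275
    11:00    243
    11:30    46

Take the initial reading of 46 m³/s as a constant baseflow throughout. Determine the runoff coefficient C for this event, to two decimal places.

C ≈ 0.76

ΣQ_DR = 2540 m³/s; V = ΣQ_DR·Δt = 4.572 × 10^6 m³.
Runoff depth d = V / A = 53.16 mm.
C = d / P = 53.16 / 69.5 = 0.76.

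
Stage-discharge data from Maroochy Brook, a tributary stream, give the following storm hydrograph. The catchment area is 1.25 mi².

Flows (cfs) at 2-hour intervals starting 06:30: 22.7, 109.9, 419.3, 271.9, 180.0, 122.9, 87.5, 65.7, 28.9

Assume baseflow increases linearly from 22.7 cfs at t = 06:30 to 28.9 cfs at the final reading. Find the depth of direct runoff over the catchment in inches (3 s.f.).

Direct runoff: 0.00, 86.42, 395.05, 246.88, 154.20, 96.33, 60.15, 37.58, 0.00 cfs; ΣQ_DR = 1077 cfs.
V = ΣQ_DR · Δt = 1077 × 7200 s = 7.752 × 10^6 ft³.
Over A = 1.25 mi², depth = V / A = 2.67 in.

d ≈ 2.67 in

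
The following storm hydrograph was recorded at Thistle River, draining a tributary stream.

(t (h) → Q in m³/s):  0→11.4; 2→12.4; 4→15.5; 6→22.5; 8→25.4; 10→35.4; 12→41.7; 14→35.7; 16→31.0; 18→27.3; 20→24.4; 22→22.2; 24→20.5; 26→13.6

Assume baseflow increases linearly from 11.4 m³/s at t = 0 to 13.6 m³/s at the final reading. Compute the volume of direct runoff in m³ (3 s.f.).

V ≈ 1.18 × 10^6 m³

Direct-runoff ordinates (Q − Q_b): 0.00, 0.83, 3.76, 10.59, 13.32, 23.15, 29.28, 23.12, 18.25, 14.38, 11.31, 8.94, 7.07, 0.00 m³/s.
ΣQ_DR = 164.0 m³/s.
With Δt = 2 h = 7200 s, V = ΣQ_DR · Δt = 164.0 × 7200 = 1.18 × 10^6 m³.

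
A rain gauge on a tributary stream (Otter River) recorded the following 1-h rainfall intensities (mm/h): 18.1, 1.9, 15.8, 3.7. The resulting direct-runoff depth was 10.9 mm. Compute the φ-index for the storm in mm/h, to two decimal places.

φ ≈ 11.50 mm/h

Only the 2 blocks with intensity above φ contribute runoff: 18.1, 15.8 mm/h.
Σ(I−φ)·Δt = d  ⇒  (18.1+15.8 − 2φ)·1 = 10.9
φ = (33.90 − 10.9/1) / 2 = 11.50 mm/h.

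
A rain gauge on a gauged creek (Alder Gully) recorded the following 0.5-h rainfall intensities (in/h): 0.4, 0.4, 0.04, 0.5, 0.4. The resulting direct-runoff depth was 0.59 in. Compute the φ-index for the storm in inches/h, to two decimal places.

Only the 4 blocks with intensity above φ contribute runoff: 0.4, 0.4, 0.5, 0.4 in/h.
Σ(I−φ)·Δt = d  ⇒  (0.4+0.4+0.5+0.4 − 4φ)·0.5 = 0.59
φ = (1.700 − 0.59/0.5) / 4 = 0.13 in/h.

φ ≈ 0.13 in/h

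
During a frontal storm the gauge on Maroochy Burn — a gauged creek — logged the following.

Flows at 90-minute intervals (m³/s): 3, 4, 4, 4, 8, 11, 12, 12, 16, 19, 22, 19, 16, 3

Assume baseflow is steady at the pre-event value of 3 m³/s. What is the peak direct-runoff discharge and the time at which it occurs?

Subtracting baseflow gives direct-runoff ordinates: 0.0, 1.0, 1.0, 1.0, 5.0, 8.0, 9.0, 9.0, 13.0, 16.0, 19.0, 16.0, 13.0, 0.0 m³/s.
The maximum is 19.0 m³/s, occurring at the reading for t = 15 h.

Q_p = 19.0 m³/s at t = 15 h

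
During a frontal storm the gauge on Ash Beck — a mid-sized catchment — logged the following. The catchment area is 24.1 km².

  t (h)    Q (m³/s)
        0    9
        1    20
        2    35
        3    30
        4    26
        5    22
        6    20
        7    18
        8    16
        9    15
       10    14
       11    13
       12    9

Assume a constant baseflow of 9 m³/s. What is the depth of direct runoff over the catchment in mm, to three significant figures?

d ≈ 19.4 mm

Direct runoff: 0.0, 11.0, 26.0, 21.0, 17.0, 13.0, 11.0, 9.0, 7.0, 6.0, 5.0, 4.0, 0.0 m³/s; ΣQ_DR = 130.0 m³/s.
V = ΣQ_DR · Δt = 130.0 × 3600 s = 4.680 × 10^5 m³.
Over A = 24.1 km², depth = V / A = 19.4 mm.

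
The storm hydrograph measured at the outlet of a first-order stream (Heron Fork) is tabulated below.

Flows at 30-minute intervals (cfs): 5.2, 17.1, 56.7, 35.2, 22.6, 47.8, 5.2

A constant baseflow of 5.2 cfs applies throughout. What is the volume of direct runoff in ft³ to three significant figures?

V ≈ 2.76 × 10^5 ft³

Direct-runoff ordinates (Q − Q_b): 0.0, 11.9, 51.5, 30.0, 17.4, 42.6, 0.0 cfs.
ΣQ_DR = 153.4 cfs.
With Δt = 0.5 h = 1800 s, V = ΣQ_DR · Δt = 153.4 × 1800 = 2.76 × 10^5 ft³.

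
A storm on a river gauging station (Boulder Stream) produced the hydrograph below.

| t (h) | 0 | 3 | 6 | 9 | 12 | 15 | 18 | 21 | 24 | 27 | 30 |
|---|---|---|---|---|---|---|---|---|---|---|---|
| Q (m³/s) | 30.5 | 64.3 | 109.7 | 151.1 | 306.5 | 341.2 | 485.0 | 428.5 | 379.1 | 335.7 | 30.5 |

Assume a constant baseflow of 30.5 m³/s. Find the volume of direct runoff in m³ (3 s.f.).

Direct-runoff ordinates (Q − Q_b): 0.0, 33.8, 79.2, 120.6, 276.0, 310.7, 454.5, 398.0, 348.6, 305.2, 0.0 m³/s.
ΣQ_DR = 2327 m³/s.
With Δt = 3 h = 10800 s, V = ΣQ_DR · Δt = 2327 × 10800 = 2.51 × 10^7 m³.

V ≈ 2.51 × 10^7 m³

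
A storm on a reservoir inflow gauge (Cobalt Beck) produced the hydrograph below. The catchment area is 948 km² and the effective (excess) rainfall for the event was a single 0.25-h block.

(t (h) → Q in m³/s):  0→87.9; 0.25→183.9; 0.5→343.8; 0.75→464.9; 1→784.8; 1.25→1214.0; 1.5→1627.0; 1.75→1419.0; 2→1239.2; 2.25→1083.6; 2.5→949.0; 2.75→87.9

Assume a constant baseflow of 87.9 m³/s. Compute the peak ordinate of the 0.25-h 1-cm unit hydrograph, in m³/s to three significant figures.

U_p ≈ 1920 m³/s

Direct runoff: 0.0, 96.0, 255.9, 377.0, 696.9, 1126.1, 1539.1, 1331.1, 1151.3, 995.7, 861.1, 0.0 m³/s; ΣQ_DR = 8430 m³/s, peak = 1539.1 m³/s.
Runoff depth d = ΣQ_DR·Δt / A = 8430 × 900 / (948 km²) = 8.003 mm.
The 1-cm UH is the DRH scaled by (10 mm)/d, so U_p = 1539.1 × 10/8.003 = 1920 m³/s.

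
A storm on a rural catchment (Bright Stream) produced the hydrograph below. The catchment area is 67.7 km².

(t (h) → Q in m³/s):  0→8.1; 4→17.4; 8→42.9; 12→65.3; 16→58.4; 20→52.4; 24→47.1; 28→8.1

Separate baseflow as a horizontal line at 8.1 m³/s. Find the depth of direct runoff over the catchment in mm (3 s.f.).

Direct runoff: 0.0, 9.3, 34.8, 57.2, 50.3, 44.3, 39.0, 0.0 m³/s; ΣQ_DR = 234.9 m³/s.
V = ΣQ_DR · Δt = 234.9 × 14400 s = 3.383 × 10^6 m³.
Over A = 67.7 km², depth = V / A = 50.0 mm.

d ≈ 50.0 mm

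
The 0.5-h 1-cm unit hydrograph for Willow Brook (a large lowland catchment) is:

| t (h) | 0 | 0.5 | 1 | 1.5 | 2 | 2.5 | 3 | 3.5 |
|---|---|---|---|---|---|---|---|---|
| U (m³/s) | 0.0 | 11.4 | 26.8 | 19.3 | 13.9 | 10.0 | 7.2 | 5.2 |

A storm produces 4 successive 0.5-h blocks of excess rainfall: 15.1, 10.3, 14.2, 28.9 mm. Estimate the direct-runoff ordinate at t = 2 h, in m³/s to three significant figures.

Q ≈ 112 m³/s

By discrete convolution, Q_j = Σ (P_i / 10 mm) · U_{j−i}.
At t = 2 h (j=4): Q = (15.1/10)·13.9 + (10.3/10)·19.3 + (14.2/10)·26.8 + (28.9/10)·11.4 = 112 m³/s.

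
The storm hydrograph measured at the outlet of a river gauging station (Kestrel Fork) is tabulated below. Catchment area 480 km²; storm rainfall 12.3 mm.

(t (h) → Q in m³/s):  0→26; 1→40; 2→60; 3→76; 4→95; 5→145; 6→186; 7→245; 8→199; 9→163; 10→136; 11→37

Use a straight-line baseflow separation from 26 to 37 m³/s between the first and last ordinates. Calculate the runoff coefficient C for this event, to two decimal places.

C ≈ 0.63

ΣQ_DR = 1030 m³/s; V = ΣQ_DR·Δt = 3.708 × 10^6 m³.
Runoff depth d = V / A = 7.725 mm.
C = d / P = 7.725 / 12.3 = 0.63.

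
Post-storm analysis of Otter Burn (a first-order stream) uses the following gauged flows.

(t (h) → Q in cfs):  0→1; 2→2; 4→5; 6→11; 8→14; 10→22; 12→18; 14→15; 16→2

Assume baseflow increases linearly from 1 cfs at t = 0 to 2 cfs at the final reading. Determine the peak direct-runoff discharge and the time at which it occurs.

Subtracting baseflow gives direct-runoff ordinates: 0.00, 0.88, 3.75, 9.62, 12.50, 20.38, 16.25, 13.12, 0.00 cfs.
The maximum is 20.38 cfs, occurring at the reading for t = 10 h.

Q_p = 20.38 cfs at t = 10 h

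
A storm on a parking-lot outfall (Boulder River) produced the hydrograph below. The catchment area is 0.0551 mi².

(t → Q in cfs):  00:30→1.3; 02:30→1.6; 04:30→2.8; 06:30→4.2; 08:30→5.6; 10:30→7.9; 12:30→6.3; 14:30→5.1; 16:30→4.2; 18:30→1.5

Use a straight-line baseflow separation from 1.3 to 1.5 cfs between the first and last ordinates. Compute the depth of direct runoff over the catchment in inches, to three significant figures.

Direct runoff: 0.00, 0.28, 1.46, 2.83, 4.21, 6.49, 4.87, 3.64, 2.72, 0.00 cfs; ΣQ_DR = 26.50 cfs.
V = ΣQ_DR · Δt = 26.50 × 7200 s = 1.908 × 10^5 ft³.
Over A = 0.0551 mi², depth = V / A = 1.49 in.

d ≈ 1.49 in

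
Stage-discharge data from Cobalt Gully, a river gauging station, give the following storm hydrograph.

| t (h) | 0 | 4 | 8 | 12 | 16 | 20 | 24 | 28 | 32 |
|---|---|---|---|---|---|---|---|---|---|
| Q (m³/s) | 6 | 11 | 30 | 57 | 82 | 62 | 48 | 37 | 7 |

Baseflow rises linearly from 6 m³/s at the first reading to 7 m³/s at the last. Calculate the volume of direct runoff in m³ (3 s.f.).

Direct-runoff ordinates (Q − Q_b): 0.00, 4.88, 23.75, 50.62, 75.50, 55.38, 41.25, 30.12, 0.00 m³/s.
ΣQ_DR = 281.5 m³/s.
With Δt = 4 h = 14400 s, V = ΣQ_DR · Δt = 281.5 × 14400 = 4.05 × 10^6 m³.

V ≈ 4.05 × 10^6 m³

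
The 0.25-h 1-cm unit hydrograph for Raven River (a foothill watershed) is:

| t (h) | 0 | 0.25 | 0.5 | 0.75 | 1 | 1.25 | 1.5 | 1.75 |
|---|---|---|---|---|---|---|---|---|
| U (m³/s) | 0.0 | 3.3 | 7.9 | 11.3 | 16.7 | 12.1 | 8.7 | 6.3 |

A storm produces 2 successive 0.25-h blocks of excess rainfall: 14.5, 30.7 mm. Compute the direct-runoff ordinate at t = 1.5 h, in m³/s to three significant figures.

Q ≈ 49.8 m³/s

By discrete convolution, Q_j = Σ (P_i / 10 mm) · U_{j−i}.
At t = 1.5 h (j=6): Q = (14.5/10)·8.7 + (30.7/10)·12.1 = 49.8 m³/s.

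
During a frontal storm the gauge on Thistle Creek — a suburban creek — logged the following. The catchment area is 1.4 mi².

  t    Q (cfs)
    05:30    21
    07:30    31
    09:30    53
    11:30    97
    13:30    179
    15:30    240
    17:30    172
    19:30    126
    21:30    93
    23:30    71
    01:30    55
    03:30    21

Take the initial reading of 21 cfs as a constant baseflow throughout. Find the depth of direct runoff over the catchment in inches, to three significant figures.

d ≈ 2.01 in

Direct runoff: 0.0, 10.0, 32.0, 76.0, 158.0, 219.0, 151.0, 105.0, 72.0, 50.0, 34.0, 0.0 cfs; ΣQ_DR = 907.0 cfs.
V = ΣQ_DR · Δt = 907.0 × 7200 s = 6.530 × 10^6 ft³.
Over A = 1.4 mi², depth = V / A = 2.01 in.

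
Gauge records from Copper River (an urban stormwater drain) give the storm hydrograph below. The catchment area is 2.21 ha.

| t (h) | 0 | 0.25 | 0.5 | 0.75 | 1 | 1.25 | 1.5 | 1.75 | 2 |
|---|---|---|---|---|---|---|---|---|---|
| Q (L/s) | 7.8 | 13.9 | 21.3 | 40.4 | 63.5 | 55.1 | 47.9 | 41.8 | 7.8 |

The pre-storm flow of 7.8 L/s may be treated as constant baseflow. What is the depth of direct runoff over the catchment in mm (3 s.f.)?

d ≈ 9.34 mm

Direct runoff: 0.0, 6.1, 13.5, 32.6, 55.7, 47.3, 40.1, 34.0, 0.0 L/s; ΣQ_DR = 229.3 L/s.
V = ΣQ_DR · Δt = 229.3 × 900 s = 2.064 × 10^5 L.
Over A = 2.21 ha, depth = V / A = 9.34 mm.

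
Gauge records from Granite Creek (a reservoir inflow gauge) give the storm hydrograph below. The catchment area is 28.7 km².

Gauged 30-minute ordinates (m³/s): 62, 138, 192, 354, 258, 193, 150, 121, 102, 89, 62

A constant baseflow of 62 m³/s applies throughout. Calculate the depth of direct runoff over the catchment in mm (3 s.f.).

d ≈ 65.2 mm

Direct runoff: 0.0, 76.0, 130.0, 292.0, 196.0, 131.0, 88.0, 59.0, 40.0, 27.0, 0.0 m³/s; ΣQ_DR = 1039 m³/s.
V = ΣQ_DR · Δt = 1039 × 1800 s = 1.870 × 10^6 m³.
Over A = 28.7 km², depth = V / A = 65.2 mm.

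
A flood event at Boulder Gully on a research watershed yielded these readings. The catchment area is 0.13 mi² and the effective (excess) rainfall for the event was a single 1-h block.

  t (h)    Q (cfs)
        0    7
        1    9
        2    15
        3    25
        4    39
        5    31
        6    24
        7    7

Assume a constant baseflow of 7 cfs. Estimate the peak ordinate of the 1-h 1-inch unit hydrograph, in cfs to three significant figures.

U_p ≈ 26.6 cfs

Direct runoff: 0.0, 2.0, 8.0, 18.0, 32.0, 24.0, 17.0, 0.0 cfs; ΣQ_DR = 101.0 cfs, peak = 32.0 cfs.
Runoff depth d = ΣQ_DR·Δt / A = 101.0 × 3600 / (0.13 mi²) = 1.204 in.
The 1-inch UH is the DRH scaled by (1 in)/d, so U_p = 32.0 × 1/1.204 = 26.6 cfs.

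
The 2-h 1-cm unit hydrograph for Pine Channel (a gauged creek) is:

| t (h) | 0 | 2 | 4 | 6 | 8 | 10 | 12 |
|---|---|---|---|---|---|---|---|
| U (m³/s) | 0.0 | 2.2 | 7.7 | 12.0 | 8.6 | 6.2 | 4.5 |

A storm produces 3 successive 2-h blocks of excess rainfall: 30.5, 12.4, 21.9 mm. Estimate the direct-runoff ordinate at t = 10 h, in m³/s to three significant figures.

By discrete convolution, Q_j = Σ (P_i / 10 mm) · U_{j−i}.
At t = 10 h (j=5): Q = (30.5/10)·6.2 + (12.4/10)·8.6 + (21.9/10)·12.0 = 55.9 m³/s.

Q ≈ 55.9 m³/s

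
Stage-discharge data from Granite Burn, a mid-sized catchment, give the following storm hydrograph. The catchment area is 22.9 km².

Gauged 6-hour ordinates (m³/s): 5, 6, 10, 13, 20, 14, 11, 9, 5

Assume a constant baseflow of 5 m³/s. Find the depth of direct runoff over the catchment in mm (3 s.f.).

d ≈ 45.3 mm

Direct runoff: 0.0, 1.0, 5.0, 8.0, 15.0, 9.0, 6.0, 4.0, 0.0 m³/s; ΣQ_DR = 48.00 m³/s.
V = ΣQ_DR · Δt = 48.00 × 21600 s = 1.037 × 10^6 m³.
Over A = 22.9 km², depth = V / A = 45.3 mm.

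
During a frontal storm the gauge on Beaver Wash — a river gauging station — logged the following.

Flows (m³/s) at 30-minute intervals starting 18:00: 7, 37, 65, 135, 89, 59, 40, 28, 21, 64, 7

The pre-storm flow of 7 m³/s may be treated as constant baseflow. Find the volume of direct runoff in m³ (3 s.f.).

Direct-runoff ordinates (Q − Q_b): 0.0, 30.0, 58.0, 128.0, 82.0, 52.0, 33.0, 21.0, 14.0, 57.0, 0.0 m³/s.
ΣQ_DR = 475.0 m³/s.
With Δt = 0.5 h = 1800 s, V = ΣQ_DR · Δt = 475.0 × 1800 = 8.55 × 10^5 m³.

V ≈ 8.55 × 10^5 m³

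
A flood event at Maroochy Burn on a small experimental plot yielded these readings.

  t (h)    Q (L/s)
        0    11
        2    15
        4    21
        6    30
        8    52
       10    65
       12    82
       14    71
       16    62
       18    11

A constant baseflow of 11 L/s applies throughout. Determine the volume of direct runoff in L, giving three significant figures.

Direct-runoff ordinates (Q − Q_b): 0.0, 4.0, 10.0, 19.0, 41.0, 54.0, 71.0, 60.0, 51.0, 0.0 L/s.
ΣQ_DR = 310.0 L/s.
With Δt = 2 h = 7200 s, V = ΣQ_DR · Δt = 310.0 × 7200 = 2.23 × 10^6 L.

V ≈ 2.23 × 10^6 L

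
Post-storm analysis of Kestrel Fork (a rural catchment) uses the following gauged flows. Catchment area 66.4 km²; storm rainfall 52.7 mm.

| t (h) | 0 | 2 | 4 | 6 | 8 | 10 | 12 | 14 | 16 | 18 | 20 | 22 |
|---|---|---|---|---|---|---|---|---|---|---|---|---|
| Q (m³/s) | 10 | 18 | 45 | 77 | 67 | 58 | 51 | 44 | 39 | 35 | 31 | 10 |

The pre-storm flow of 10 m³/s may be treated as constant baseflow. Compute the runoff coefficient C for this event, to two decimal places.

ΣQ_DR = 365.0 m³/s; V = ΣQ_DR·Δt = 2.628 × 10^6 m³.
Runoff depth d = V / A = 39.58 mm.
C = d / P = 39.58 / 52.7 = 0.75.

C ≈ 0.75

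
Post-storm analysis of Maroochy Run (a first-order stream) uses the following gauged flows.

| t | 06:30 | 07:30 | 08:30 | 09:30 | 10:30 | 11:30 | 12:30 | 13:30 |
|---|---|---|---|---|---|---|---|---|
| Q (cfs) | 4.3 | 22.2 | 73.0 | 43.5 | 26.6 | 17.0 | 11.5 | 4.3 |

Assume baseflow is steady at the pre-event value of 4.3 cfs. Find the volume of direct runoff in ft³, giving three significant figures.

V ≈ 6.05 × 10^5 ft³

Direct-runoff ordinates (Q − Q_b): 0.0, 17.9, 68.7, 39.2, 22.3, 12.7, 7.2, 0.0 cfs.
ΣQ_DR = 168.0 cfs.
With Δt = 1 h = 3600 s, V = ΣQ_DR · Δt = 168.0 × 3600 = 6.05 × 10^5 ft³.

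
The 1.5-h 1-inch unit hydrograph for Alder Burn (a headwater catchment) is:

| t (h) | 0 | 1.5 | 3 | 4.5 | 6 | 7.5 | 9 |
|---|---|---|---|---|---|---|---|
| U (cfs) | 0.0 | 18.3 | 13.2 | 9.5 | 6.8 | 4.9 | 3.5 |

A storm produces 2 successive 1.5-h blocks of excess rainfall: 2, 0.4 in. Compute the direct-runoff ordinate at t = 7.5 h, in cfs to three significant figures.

By discrete convolution, Q_j = Σ (P_i / 1 in) · U_{j−i}.
At t = 7.5 h (j=5): Q = (2/1)·4.9 + (0.4/1)·6.8 = 12.5 cfs.

Q ≈ 12.5 cfs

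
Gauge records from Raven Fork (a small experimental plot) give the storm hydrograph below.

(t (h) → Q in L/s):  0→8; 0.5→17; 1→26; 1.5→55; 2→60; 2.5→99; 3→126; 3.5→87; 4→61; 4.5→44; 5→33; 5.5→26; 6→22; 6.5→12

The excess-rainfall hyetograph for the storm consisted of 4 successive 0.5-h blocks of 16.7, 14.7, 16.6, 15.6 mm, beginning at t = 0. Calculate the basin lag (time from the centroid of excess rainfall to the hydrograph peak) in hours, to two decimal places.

t_L ≈ 2.01 h

Centroid of excess rainfall: t_c = Σ P_i·t̄_i / ΣP_i = 0.9945 h (block centres at 0.25, 0.75, 1.25, 1.75 h).
Hydrograph peak occurs at t = 3 h, so basin lag t_L = 3 − 0.9945 = 2.01 h.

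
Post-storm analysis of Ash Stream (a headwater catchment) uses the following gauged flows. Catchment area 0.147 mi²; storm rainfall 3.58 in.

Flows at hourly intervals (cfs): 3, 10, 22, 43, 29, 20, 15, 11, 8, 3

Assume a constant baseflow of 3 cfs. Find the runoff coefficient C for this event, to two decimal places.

C ≈ 0.39

ΣQ_DR = 134.0 cfs; V = ΣQ_DR·Δt = 4.824 × 10^5 ft³.
Runoff depth d = V / A = 1.413 in.
C = d / P = 1.413 / 3.58 = 0.39.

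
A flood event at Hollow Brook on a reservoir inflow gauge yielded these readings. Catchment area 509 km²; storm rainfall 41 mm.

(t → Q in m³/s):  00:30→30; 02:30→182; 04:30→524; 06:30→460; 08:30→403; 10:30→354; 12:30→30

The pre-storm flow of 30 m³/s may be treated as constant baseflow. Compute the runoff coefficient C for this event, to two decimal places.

ΣQ_DR = 1773 m³/s; V = ΣQ_DR·Δt = 1.277 × 10^7 m³.
Runoff depth d = V / A = 25.08 mm.
C = d / P = 25.08 / 41 = 0.61.

C ≈ 0.61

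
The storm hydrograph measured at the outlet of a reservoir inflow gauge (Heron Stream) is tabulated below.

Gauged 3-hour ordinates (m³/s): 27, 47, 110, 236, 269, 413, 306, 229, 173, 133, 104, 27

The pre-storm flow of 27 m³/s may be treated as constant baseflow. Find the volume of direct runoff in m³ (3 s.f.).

Direct-runoff ordinates (Q − Q_b): 0.0, 20.0, 83.0, 209.0, 242.0, 386.0, 279.0, 202.0, 146.0, 106.0, 77.0, 0.0 m³/s.
ΣQ_DR = 1750 m³/s.
With Δt = 3 h = 10800 s, V = ΣQ_DR · Δt = 1750 × 10800 = 1.89 × 10^7 m³.

V ≈ 1.89 × 10^7 m³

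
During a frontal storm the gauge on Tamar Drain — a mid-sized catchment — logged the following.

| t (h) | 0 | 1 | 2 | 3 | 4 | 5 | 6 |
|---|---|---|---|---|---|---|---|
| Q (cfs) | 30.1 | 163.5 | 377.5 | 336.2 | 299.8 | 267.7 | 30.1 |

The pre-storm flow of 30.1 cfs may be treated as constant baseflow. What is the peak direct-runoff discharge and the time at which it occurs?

Subtracting baseflow gives direct-runoff ordinates: 0.0, 133.4, 347.4, 306.1, 269.7, 237.6, 0.0 cfs.
The maximum is 347.4 cfs, occurring at the reading for t = 2 h.

Q_p = 347.4 cfs at t = 2 h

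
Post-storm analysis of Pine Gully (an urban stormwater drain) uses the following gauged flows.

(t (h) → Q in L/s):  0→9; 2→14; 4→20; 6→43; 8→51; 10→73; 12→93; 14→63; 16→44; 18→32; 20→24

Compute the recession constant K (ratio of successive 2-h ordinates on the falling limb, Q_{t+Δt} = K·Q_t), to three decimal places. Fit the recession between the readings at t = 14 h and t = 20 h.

Using the recession-limb readings at t = 14 h and t = 20 h: Q falls from 63 to 24 L/s over 3 intervals.
K = (Q₂/Q₁)^(1/3) = (24/63)^(1/3) = 0.725.

K ≈ 0.725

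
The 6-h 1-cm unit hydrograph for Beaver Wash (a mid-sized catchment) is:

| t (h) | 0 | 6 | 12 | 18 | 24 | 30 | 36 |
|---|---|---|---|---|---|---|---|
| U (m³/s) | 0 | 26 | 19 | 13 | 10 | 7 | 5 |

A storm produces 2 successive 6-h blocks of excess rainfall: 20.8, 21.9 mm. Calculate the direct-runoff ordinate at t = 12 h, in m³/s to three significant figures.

Q ≈ 96.5 m³/s

By discrete convolution, Q_j = Σ (P_i / 10 mm) · U_{j−i}.
At t = 12 h (j=2): Q = (20.8/10)·19 + (21.9/10)·26 = 96.5 m³/s.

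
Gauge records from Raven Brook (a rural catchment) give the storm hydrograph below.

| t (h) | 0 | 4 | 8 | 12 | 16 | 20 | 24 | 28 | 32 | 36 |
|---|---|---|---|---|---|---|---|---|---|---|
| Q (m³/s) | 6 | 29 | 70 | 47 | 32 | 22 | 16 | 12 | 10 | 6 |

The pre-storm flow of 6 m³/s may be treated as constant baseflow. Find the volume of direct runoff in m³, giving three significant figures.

V ≈ 2.74 × 10^6 m³

Direct-runoff ordinates (Q − Q_b): 0.0, 23.0, 64.0, 41.0, 26.0, 16.0, 10.0, 6.0, 4.0, 0.0 m³/s.
ΣQ_DR = 190.0 m³/s.
With Δt = 4 h = 14400 s, V = ΣQ_DR · Δt = 190.0 × 14400 = 2.74 × 10^6 m³.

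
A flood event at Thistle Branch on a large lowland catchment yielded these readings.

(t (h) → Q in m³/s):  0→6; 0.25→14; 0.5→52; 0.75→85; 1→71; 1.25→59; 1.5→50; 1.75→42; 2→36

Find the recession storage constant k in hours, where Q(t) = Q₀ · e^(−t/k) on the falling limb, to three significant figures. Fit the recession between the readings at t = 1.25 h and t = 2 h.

On the falling limb, Q drops from 59 to 36 m³/s between t = 1.25 h and t = 2 h (Δt = 0.75 h).
k = −Δt / ln(Q₂/Q₁) = −0.75 / ln(36/59) = 1.52 h.

k ≈ 1.52 h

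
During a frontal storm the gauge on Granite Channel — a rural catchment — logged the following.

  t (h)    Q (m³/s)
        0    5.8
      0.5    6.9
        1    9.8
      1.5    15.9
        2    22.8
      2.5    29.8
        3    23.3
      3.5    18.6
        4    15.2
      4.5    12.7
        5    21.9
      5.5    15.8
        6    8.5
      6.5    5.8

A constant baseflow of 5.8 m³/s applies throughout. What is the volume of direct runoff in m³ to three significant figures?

V ≈ 2.37 × 10^5 m³

Direct-runoff ordinates (Q − Q_b): 0.0, 1.1, 4.0, 10.1, 17.0, 24.0, 17.5, 12.8, 9.4, 6.9, 16.1, 10.0, 2.7, 0.0 m³/s.
ΣQ_DR = 131.6 m³/s.
With Δt = 0.5 h = 1800 s, V = ΣQ_DR · Δt = 131.6 × 1800 = 2.37 × 10^5 m³.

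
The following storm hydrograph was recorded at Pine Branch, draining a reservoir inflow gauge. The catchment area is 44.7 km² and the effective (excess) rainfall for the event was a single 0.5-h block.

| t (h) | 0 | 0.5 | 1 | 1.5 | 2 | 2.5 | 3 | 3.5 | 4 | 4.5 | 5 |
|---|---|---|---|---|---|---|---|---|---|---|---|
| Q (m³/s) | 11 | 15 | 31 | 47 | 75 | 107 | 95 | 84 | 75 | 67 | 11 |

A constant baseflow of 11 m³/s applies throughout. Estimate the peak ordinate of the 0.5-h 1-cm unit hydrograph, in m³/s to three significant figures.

Direct runoff: 0.0, 4.0, 20.0, 36.0, 64.0, 96.0, 84.0, 73.0, 64.0, 56.0, 0.0 m³/s; ΣQ_DR = 497.0 m³/s, peak = 96.0 m³/s.
Runoff depth d = ΣQ_DR·Δt / A = 497.0 × 1800 / (44.7 km²) = 20.01 mm.
The 1-cm UH is the DRH scaled by (10 mm)/d, so U_p = 96.0 × 10/20.01 = 48.0 m³/s.

U_p ≈ 48.0 m³/s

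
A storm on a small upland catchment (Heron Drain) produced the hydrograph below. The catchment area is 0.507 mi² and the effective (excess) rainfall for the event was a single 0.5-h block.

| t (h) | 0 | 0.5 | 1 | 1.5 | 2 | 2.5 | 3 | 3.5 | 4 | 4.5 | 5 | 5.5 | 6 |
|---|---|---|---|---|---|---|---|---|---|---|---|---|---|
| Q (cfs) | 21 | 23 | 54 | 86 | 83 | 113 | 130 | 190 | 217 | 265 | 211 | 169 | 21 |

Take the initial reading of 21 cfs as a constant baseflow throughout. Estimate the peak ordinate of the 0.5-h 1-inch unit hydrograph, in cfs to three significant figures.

U_p ≈ 122 cfs

Direct runoff: 0.0, 2.0, 33.0, 65.0, 62.0, 92.0, 109.0, 169.0, 196.0, 244.0, 190.0, 148.0, 0.0 cfs; ΣQ_DR = 1310 cfs, peak = 244.0 cfs.
Runoff depth d = ΣQ_DR·Δt / A = 1310 × 1800 / (0.507 mi²) = 2.002 in.
The 1-inch UH is the DRH scaled by (1 in)/d, so U_p = 244.0 × 1/2.002 = 122 cfs.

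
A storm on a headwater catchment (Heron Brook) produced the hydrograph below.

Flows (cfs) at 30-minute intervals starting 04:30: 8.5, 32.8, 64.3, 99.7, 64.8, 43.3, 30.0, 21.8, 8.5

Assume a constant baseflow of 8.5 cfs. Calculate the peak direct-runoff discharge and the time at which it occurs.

Subtracting baseflow gives direct-runoff ordinates: 0.0, 24.3, 55.8, 91.2, 56.3, 34.8, 21.5, 13.3, 0.0 cfs.
The maximum is 91.2 cfs, occurring at the reading for t = 06:00.

Q_p = 91.2 cfs at t = 06:00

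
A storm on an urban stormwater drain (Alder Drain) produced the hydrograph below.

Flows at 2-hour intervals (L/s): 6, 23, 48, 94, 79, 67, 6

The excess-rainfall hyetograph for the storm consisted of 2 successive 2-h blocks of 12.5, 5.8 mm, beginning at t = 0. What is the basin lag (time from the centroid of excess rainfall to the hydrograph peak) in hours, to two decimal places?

Centroid of excess rainfall: t_c = Σ P_i·t̄_i / ΣP_i = 1.6339 h (block centres at 1, 3 h).
Hydrograph peak occurs at t = 6 h, so basin lag t_L = 6 − 1.6339 = 4.37 h.

t_L ≈ 4.37 h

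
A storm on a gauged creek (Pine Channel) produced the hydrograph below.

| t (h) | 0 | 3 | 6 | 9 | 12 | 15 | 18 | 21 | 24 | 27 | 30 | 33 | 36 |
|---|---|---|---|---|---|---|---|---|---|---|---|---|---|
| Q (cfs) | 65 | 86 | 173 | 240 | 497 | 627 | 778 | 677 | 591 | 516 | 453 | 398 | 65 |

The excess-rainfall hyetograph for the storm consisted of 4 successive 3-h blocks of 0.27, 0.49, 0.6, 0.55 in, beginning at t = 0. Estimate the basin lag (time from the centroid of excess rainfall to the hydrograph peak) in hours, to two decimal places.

Centroid of excess rainfall: t_c = Σ P_i·t̄_i / ΣP_i = 6.7461 h (block centres at 1.5, 4.5, 7.5, 10.5 h).
Hydrograph peak occurs at t = 18 h, so basin lag t_L = 18 − 6.7461 = 11.25 h.

t_L ≈ 11.25 h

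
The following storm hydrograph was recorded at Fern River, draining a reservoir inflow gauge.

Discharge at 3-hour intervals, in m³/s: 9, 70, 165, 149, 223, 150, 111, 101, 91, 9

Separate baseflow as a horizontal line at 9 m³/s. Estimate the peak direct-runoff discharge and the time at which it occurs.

Subtracting baseflow gives direct-runoff ordinates: 0.0, 61.0, 156.0, 140.0, 214.0, 141.0, 102.0, 92.0, 82.0, 0.0 m³/s.
The maximum is 214.0 m³/s, occurring at the reading for t = 12 h.

Q_p = 214.0 m³/s at t = 12 h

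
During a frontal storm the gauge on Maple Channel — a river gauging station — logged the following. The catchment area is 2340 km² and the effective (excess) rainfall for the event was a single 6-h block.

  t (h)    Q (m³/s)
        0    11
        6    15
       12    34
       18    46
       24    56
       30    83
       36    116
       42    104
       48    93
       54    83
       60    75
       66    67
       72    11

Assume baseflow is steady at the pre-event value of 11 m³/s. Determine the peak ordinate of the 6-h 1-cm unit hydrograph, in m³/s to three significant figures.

Direct runoff: 0.0, 4.0, 23.0, 35.0, 45.0, 72.0, 105.0, 93.0, 82.0, 72.0, 64.0, 56.0, 0.0 m³/s; ΣQ_DR = 651.0 m³/s, peak = 105.0 m³/s.
Runoff depth d = ΣQ_DR·Δt / A = 651.0 × 21600 / (2340 km²) = 6.009 mm.
The 1-cm UH is the DRH scaled by (10 mm)/d, so U_p = 105.0 × 10/6.009 = 175 m³/s.

U_p ≈ 175 m³/s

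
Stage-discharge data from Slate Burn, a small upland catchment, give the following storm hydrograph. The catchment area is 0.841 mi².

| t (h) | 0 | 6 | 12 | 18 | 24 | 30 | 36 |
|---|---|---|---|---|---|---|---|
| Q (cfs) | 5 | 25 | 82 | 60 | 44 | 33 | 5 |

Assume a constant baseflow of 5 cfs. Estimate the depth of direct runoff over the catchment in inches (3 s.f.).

Direct runoff: 0.0, 20.0, 77.0, 55.0, 39.0, 28.0, 0.0 cfs; ΣQ_DR = 219.0 cfs.
V = ΣQ_DR · Δt = 219.0 × 21600 s = 4.730 × 10^6 ft³.
Over A = 0.841 mi², depth = V / A = 2.42 in.

d ≈ 2.42 in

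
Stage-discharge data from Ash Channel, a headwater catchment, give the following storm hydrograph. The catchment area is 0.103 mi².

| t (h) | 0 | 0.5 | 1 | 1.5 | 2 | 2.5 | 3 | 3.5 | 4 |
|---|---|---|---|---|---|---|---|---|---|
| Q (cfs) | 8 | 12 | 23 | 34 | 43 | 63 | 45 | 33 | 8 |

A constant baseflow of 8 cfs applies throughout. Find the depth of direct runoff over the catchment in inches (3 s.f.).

d ≈ 1.48 in

Direct runoff: 0.0, 4.0, 15.0, 26.0, 35.0, 55.0, 37.0, 25.0, 0.0 cfs; ΣQ_DR = 197.0 cfs.
V = ΣQ_DR · Δt = 197.0 × 1800 s = 3.546 × 10^5 ft³.
Over A = 0.103 mi², depth = V / A = 1.48 in.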